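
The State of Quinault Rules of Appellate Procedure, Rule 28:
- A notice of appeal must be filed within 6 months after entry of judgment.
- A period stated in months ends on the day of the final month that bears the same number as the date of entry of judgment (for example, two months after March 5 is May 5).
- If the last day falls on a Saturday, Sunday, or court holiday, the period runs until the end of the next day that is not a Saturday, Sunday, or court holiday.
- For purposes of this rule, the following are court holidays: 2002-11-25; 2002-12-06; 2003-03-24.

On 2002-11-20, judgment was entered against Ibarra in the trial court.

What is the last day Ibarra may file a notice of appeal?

6 months after 2002-11-20 is May 20, 2003.
May 20, 2003 is a Tuesday and not a court holiday, so no extension applies.

May 20, 2003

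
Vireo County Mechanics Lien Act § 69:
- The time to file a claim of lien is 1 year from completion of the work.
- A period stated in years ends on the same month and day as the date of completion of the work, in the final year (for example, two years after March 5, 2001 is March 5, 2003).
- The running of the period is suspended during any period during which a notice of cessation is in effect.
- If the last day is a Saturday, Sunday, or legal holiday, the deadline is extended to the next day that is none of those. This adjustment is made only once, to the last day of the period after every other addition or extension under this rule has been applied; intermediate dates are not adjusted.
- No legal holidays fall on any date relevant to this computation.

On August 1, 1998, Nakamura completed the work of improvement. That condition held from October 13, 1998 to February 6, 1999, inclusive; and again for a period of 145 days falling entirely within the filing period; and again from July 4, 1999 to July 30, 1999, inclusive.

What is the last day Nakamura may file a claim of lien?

May 16, 2000

1 year after August 1, 1998 is August 1, 1999.
From October 13, 1998 through February 6, 1999 inclusive is 117 days; tolling adds 117 days: August 1, 1999 + 117 days = November 26, 1999.
Tolling adds 145 days: November 26, 1999 + 145 days = April 19, 2000.
From July 4, 1999 through July 30, 1999 inclusive is 27 days; tolling adds 27 days: April 19, 2000 + 27 days = May 16, 2000.
May 16, 2000 is a Tuesday and not a legal holiday, so no extension applies.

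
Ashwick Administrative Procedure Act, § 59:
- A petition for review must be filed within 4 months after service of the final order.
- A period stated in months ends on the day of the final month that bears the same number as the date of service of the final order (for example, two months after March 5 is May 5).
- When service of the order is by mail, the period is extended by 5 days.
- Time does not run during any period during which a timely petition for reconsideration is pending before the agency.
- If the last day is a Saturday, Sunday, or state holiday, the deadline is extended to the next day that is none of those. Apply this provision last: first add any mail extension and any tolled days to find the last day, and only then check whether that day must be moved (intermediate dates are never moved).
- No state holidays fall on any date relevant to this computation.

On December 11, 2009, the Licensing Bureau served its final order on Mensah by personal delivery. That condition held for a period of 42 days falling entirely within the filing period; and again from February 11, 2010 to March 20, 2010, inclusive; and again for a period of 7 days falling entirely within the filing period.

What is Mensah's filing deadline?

July 7, 2010

4 months after December 11, 2009 is April 11, 2010.
Service was not by mail, so no mail extension applies.
Tolling adds 42 days: April 11, 2010 + 42 days = May 23, 2010.
From February 11, 2010 through March 20, 2010 inclusive is 38 days; tolling adds 38 days: May 23, 2010 + 38 days = June 30, 2010.
Tolling adds 7 days: June 30, 2010 + 7 days = July 7, 2010.
July 7, 2010 is a Wednesday and not a state holiday, so no extension applies.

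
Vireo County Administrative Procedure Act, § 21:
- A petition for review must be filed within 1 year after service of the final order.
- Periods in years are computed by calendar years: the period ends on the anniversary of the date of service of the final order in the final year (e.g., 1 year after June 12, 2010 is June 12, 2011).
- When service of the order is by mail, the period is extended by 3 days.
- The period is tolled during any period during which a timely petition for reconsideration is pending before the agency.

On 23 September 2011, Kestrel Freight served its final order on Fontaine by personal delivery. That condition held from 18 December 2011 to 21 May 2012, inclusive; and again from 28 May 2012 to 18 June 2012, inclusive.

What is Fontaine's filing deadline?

March 20, 2013

1 year after 23 September 2011 is September 23, 2012.
Service was not by mail, so no mail extension applies.
From December 18, 2011 through May 21, 2012 inclusive is 156 days; tolling adds 156 days: September 23, 2012 + 156 days = February 26, 2013.
From May 28, 2012 through June 18, 2012 inclusive is 22 days; tolling adds 22 days: February 26, 2013 + 22 days = March 20, 2013.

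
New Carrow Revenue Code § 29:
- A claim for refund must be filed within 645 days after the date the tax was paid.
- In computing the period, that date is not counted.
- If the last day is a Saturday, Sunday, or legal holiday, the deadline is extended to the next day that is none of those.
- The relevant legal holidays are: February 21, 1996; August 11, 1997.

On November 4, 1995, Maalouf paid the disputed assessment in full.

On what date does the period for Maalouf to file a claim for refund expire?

August 12, 1997

645 days after November 4, 1995 is August 10, 1997.
August 10, 1997 is Sunday; August 11, 1997 is a listed holiday. The next qualifying day is August 12, 1997.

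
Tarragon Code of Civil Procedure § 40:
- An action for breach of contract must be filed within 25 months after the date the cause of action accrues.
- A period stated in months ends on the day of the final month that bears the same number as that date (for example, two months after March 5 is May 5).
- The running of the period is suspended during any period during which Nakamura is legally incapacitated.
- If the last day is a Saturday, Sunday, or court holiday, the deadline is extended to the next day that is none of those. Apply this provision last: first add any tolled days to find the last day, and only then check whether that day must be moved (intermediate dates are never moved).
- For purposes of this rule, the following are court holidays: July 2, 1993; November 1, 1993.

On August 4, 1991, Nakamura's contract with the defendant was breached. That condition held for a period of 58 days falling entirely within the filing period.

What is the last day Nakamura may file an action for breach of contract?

November 2, 1993

25 months after August 4, 1991 is September 4, 1993.
Tolling adds 58 days: September 4, 1993 + 58 days = November 1, 1993.
November 1, 1993 is a listed holiday. The next qualifying day is November 2, 1993.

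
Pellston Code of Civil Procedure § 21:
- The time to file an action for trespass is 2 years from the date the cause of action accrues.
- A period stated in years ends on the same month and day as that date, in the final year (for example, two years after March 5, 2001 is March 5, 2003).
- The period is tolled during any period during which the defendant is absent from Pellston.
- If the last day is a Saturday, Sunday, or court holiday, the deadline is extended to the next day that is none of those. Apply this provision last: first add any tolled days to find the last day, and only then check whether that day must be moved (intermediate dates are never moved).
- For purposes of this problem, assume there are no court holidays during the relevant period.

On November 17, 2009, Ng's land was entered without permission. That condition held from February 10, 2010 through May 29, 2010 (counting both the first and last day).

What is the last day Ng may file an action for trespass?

2 years after November 17, 2009 is November 17, 2011.
From February 10, 2010 through May 29, 2010 inclusive is 109 days; tolling adds 109 days: November 17, 2011 + 109 days = March 5, 2012.
March 5, 2012 is a Monday and not a court holiday, so no extension applies.

March 5, 2012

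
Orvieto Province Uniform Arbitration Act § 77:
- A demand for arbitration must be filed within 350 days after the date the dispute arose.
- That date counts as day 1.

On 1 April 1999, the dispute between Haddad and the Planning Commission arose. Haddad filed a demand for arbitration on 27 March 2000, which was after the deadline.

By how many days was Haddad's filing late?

Counting 1 April 1999 as day 1, day 350 is March 15, 2000.
The deadline is March 15, 2000; from March 15, 2000 to March 27, 2000 is 12 days.

12 days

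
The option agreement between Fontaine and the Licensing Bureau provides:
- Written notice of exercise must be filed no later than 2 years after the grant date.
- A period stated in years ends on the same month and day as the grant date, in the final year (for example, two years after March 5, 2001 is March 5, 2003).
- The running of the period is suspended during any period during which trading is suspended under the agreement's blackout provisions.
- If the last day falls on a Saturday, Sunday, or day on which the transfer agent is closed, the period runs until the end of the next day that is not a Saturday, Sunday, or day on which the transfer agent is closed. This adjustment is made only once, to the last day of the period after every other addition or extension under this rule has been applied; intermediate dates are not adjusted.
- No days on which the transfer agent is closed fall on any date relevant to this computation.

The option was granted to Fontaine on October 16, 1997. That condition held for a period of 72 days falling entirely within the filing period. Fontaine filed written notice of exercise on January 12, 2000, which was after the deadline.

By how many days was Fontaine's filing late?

16 days

2 years after October 16, 1997 is October 16, 1999.
Tolling adds 72 days: October 16, 1999 + 72 days = December 27, 1999.
December 27, 1999 is a Monday and not a day on which the transfer agent is closed, so no extension applies.
The deadline is December 27, 1999; from December 27, 1999 to January 12, 2000 is 16 days.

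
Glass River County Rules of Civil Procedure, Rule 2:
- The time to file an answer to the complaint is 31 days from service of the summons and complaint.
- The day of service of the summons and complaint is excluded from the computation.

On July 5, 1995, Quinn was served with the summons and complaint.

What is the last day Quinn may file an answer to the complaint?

31 days after July 5, 1995 is August 5, 1995.

August 5, 1995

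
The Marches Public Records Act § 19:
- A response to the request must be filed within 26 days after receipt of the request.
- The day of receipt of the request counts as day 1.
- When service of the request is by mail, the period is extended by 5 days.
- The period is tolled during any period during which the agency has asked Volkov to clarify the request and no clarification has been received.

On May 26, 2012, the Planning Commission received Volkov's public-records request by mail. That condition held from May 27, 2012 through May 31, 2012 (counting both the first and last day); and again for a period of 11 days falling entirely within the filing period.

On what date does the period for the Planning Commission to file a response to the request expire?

Counting May 26, 2012 as day 1, day 26 is June 20, 2012.
Service was by mail, adding 5 days: June 20, 2012 + 5 days = June 25, 2012.
From May 27, 2012 through May 31, 2012 inclusive is 5 days; tolling adds 5 days: June 25, 2012 + 5 days = June 30, 2012.
Tolling adds 11 days: June 30, 2012 + 11 days = July 11, 2012.

July 11, 2012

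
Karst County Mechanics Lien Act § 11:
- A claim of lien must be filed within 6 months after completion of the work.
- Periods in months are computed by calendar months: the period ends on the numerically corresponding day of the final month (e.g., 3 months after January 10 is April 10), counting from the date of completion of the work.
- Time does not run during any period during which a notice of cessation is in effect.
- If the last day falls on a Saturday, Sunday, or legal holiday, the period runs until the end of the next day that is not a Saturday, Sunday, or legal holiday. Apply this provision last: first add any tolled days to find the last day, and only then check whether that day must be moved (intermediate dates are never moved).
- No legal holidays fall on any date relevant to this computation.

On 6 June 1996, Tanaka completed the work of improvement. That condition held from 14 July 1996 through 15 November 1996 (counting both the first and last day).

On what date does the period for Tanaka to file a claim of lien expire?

6 months after 6 June 1996 is December 6, 1996.
From July 14, 1996 through November 15, 1996 inclusive is 125 days; tolling adds 125 days: December 6, 1996 + 125 days = April 10, 1997.
April 10, 1997 is a Thursday and not a legal holiday, so no extension applies.

April 10, 1997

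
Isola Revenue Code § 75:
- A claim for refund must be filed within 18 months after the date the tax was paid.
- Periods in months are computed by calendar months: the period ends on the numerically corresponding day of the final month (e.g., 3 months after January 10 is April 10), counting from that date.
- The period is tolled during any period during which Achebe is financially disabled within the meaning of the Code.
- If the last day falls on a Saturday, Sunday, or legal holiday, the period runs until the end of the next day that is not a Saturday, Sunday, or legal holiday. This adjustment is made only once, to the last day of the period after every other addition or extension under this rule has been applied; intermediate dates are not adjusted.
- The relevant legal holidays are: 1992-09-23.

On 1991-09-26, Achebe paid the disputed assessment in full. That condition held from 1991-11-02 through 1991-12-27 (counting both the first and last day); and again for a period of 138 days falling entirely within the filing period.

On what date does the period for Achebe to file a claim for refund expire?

18 months after 1991-09-26 is March 26, 1993.
From November 2, 1991 through December 27, 1991 inclusive is 56 days; tolling adds 56 days: March 26, 1993 + 56 days = May 21, 1993.
Tolling adds 138 days: May 21, 1993 + 138 days = October 6, 1993.
October 6, 1993 is a Wednesday and not a legal holiday, so no extension applies.

October 6, 1993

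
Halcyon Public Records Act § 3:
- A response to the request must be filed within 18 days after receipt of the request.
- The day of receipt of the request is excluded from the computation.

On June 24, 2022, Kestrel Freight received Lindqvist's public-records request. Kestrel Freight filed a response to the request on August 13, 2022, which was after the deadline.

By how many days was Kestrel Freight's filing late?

32 days

18 days after June 24, 2022 is July 12, 2022.
The deadline is July 12, 2022; from July 12, 2022 to August 13, 2022 is 32 days.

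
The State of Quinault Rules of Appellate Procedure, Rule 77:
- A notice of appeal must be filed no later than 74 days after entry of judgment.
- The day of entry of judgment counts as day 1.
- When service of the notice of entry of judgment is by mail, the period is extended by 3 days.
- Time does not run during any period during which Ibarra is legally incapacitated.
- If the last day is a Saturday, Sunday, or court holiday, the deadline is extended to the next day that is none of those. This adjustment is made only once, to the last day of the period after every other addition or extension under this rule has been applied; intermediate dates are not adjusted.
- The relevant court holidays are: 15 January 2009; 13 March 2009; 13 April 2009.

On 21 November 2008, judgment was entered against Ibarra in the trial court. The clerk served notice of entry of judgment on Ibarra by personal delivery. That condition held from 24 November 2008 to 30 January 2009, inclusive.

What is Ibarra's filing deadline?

Counting 21 November 2008 as day 1, day 74 is February 2, 2009.
Service was not by mail, so no mail extension applies.
From November 24, 2008 through January 30, 2009 inclusive is 68 days; tolling adds 68 days: February 2, 2009 + 68 days = April 11, 2009.
April 11, 2009 is Saturday; April 12, 2009 is Sunday; April 13, 2009 is a listed holiday. The next qualifying day is April 14, 2009.

April 14, 2009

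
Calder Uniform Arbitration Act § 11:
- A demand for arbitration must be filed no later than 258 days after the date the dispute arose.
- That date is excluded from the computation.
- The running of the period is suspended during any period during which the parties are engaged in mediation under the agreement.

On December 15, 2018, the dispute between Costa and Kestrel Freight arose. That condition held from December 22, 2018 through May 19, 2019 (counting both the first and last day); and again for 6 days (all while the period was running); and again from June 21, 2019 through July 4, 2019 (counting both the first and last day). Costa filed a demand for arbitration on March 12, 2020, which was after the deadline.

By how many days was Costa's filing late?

26 days

258 days after December 15, 2018 is August 30, 2019.
From December 22, 2018 through May 19, 2019 inclusive is 149 days; tolling adds 149 days: August 30, 2019 + 149 days = January 26, 2020.
Tolling adds 6 days: January 26, 2020 + 6 days = February 1, 2020.
From June 21, 2019 through July 4, 2019 inclusive is 14 days; tolling adds 14 days: February 1, 2020 + 14 days = February 15, 2020.
The deadline is February 15, 2020; from February 15, 2020 to March 12, 2020 is 26 days.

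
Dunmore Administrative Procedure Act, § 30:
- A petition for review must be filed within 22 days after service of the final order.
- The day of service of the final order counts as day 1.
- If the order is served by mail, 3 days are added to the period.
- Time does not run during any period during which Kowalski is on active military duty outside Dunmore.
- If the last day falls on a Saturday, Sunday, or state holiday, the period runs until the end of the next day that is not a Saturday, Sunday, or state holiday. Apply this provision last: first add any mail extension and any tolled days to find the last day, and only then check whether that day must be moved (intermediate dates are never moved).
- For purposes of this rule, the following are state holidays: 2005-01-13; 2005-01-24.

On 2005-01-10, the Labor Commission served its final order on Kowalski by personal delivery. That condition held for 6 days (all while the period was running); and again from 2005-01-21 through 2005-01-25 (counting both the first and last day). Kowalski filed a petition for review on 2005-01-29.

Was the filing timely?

Counting 2005-01-10 as day 1, day 22 is January 31, 2005.
Service was not by mail, so no mail extension applies.
Tolling adds 6 days: January 31, 2005 + 6 days = February 6, 2005.
From January 21, 2005 through January 25, 2005 inclusive is 5 days; tolling adds 5 days: February 6, 2005 + 5 days = February 11, 2005.
February 11, 2005 is a Friday and not a state holiday, so no extension applies.
The deadline is February 11, 2005; the filing on January 29, 2005 is on or before that date.

Yes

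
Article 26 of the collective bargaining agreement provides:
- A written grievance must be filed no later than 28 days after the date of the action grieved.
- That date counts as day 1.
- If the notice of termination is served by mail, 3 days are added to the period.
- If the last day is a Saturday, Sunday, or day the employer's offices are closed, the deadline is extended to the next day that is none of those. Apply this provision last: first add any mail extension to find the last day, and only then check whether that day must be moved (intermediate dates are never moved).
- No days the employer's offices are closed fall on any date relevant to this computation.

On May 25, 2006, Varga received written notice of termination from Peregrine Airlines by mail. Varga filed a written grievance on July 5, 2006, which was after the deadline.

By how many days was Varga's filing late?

9 days

Counting May 25, 2006 as day 1, day 28 is June 21, 2006.
Service was by mail, adding 3 days: June 21, 2006 + 3 days = June 24, 2006.
June 24, 2006 is Saturday; June 25, 2006 is Sunday. The next qualifying day is June 26, 2006.
The deadline is June 26, 2006; from June 26, 2006 to July 5, 2006 is 9 days.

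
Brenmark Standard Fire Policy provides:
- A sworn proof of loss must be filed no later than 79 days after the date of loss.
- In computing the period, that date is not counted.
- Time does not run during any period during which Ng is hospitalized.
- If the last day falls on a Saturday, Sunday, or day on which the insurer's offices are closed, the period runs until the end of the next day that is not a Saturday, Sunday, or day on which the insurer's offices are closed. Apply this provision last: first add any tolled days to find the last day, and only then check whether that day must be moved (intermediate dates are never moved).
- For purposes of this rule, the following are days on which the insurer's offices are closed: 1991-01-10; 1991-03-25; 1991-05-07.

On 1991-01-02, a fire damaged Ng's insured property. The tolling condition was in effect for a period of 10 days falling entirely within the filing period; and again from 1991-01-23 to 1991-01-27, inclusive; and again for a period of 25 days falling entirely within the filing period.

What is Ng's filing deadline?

May 1, 1991

79 days after 1991-01-02 is March 22, 1991.
Tolling adds 10 days: March 22, 1991 + 10 days = April 1, 1991.
From January 23, 1991 through January 27, 1991 inclusive is 5 days; tolling adds 5 days: April 1, 1991 + 5 days = April 6, 1991.
Tolling adds 25 days: April 6, 1991 + 25 days = May 1, 1991.
May 1, 1991 is a Wednesday and not a day on which the insurer's offices are closed, so no extension applies.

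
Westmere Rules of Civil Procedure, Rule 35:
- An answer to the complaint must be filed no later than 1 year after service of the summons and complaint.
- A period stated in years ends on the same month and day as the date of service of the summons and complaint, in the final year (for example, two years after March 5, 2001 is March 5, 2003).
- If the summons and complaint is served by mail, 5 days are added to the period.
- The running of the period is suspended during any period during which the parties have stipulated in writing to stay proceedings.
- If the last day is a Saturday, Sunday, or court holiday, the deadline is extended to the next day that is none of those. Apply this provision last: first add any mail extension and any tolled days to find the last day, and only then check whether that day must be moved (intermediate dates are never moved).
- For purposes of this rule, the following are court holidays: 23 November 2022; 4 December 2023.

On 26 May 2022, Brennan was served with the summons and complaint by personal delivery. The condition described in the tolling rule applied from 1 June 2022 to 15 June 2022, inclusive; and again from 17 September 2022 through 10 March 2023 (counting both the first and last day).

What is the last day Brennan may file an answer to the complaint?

1 year after 26 May 2022 is May 26, 2023.
Service was not by mail, so no mail extension applies.
From June 1, 2022 through June 15, 2022 inclusive is 15 days; tolling adds 15 days: May 26, 2023 + 15 days = June 10, 2023.
From September 17, 2022 through March 10, 2023 inclusive is 175 days; tolling adds 175 days: June 10, 2023 + 175 days = December 2, 2023.
December 2, 2023 is Saturday; December 3, 2023 is Sunday; December 4, 2023 is a listed holiday. The next qualifying day is December 5, 2023.

December 5, 2023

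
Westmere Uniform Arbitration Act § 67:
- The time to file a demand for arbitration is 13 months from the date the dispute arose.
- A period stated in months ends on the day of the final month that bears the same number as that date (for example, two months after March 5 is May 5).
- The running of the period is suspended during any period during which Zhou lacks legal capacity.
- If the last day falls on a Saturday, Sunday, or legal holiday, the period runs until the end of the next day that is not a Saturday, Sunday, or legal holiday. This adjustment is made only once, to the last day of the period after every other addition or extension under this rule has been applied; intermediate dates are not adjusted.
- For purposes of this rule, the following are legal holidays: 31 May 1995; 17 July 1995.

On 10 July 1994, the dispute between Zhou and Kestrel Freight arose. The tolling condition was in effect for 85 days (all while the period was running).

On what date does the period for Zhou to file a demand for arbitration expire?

November 3, 1995

13 months after 10 July 1994 is August 10, 1995.
Tolling adds 85 days: August 10, 1995 + 85 days = November 3, 1995.
November 3, 1995 is a Friday and not a legal holiday, so no extension applies.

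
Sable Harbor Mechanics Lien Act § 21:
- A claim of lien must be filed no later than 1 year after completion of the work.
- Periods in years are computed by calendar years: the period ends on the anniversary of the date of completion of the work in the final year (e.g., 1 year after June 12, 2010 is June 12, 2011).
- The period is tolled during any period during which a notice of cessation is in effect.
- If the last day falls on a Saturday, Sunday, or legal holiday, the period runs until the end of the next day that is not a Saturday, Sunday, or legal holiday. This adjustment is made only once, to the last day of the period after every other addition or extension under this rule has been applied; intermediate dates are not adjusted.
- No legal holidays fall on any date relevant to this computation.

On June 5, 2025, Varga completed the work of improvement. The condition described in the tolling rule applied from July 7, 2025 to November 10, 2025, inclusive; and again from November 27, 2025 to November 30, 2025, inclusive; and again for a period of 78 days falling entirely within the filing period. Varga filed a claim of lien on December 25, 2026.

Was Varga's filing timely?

Yes

1 year after June 5, 2025 is June 5, 2026.
From July 7, 2025 through November 10, 2025 inclusive is 127 days; tolling adds 127 days: June 5, 2026 + 127 days = October 10, 2026.
From November 27, 2025 through November 30, 2025 inclusive is 4 days; tolling adds 4 days: October 10, 2026 + 4 days = October 14, 2026.
Tolling adds 78 days: October 14, 2026 + 78 days = December 31, 2026.
December 31, 2026 is a Thursday and not a legal holiday, so no extension applies.
The deadline is December 31, 2026; the filing on December 25, 2026 is on or before that date.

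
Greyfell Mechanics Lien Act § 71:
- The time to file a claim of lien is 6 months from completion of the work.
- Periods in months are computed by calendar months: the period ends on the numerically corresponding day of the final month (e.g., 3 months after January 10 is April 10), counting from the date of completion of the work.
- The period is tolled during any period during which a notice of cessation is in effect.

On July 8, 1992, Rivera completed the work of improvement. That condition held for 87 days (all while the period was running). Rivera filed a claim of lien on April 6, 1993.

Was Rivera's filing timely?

6 months after July 8, 1992 is January 8, 1993.
Tolling adds 87 days: January 8, 1993 + 87 days = April 5, 1993.
The deadline is April 5, 1993; the filing on April 6, 1993 is after that date.

No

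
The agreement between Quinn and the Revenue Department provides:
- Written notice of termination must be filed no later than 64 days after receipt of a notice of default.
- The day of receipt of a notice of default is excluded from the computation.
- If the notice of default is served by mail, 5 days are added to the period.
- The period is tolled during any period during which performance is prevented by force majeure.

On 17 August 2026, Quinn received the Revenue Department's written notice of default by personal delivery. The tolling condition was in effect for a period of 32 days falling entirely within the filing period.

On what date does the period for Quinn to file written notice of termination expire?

November 21, 2026

64 days after 17 August 2026 is October 20, 2026.
Service was not by mail, so no mail extension applies.
Tolling adds 32 days: October 20, 2026 + 32 days = November 21, 2026.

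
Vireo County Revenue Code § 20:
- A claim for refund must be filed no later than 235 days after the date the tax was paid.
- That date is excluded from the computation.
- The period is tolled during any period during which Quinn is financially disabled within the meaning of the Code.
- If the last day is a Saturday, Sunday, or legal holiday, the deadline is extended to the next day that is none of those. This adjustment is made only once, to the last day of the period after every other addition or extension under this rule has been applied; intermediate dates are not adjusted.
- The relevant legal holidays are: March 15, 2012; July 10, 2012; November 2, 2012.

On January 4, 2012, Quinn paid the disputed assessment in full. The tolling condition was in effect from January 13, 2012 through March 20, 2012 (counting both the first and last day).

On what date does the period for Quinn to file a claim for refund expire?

235 days after January 4, 2012 is August 26, 2012.
From January 13, 2012 through March 20, 2012 inclusive is 68 days; tolling adds 68 days: August 26, 2012 + 68 days = November 2, 2012.
November 2, 2012 is a listed holiday; November 3, 2012 is Saturday; November 4, 2012 is Sunday. The next qualifying day is November 5, 2012.

November 5, 2012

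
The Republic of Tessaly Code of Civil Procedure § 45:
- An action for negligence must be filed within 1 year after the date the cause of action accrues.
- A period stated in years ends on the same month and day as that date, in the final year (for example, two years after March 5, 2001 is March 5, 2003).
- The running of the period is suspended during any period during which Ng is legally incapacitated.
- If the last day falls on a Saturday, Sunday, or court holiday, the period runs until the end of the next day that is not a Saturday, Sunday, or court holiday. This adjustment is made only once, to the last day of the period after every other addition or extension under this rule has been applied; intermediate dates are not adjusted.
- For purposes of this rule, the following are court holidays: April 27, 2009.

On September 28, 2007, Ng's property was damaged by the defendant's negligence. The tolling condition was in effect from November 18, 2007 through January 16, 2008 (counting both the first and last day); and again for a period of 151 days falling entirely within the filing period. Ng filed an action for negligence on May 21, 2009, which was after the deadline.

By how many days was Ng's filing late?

1 year after September 28, 2007 is September 28, 2008.
From November 18, 2007 through January 16, 2008 inclusive is 60 days; tolling adds 60 days: September 28, 2008 + 60 days = November 27, 2008.
Tolling adds 151 days: November 27, 2008 + 151 days = April 27, 2009.
April 27, 2009 is a listed holiday. The next qualifying day is April 28, 2009.
The deadline is April 28, 2009; from April 28, 2009 to May 21, 2009 is 23 days.

23 days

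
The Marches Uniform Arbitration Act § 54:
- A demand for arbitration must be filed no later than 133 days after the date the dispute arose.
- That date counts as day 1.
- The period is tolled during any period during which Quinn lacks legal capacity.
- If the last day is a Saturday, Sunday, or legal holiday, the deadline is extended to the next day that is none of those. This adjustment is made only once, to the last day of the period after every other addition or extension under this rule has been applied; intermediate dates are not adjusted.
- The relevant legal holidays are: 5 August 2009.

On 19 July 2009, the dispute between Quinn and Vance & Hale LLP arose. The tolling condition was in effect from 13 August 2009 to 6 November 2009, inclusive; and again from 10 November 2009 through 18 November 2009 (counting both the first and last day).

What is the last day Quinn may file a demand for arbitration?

Counting 19 July 2009 as day 1, day 133 is November 28, 2009.
From August 13, 2009 through November 6, 2009 inclusive is 86 days; tolling adds 86 days: November 28, 2009 + 86 days = February 22, 2010.
From November 10, 2009 through November 18, 2009 inclusive is 9 days; tolling adds 9 days: February 22, 2010 + 9 days = March 3, 2010.
March 3, 2010 is a Wednesday and not a legal holiday, so no extension applies.

March 3, 2010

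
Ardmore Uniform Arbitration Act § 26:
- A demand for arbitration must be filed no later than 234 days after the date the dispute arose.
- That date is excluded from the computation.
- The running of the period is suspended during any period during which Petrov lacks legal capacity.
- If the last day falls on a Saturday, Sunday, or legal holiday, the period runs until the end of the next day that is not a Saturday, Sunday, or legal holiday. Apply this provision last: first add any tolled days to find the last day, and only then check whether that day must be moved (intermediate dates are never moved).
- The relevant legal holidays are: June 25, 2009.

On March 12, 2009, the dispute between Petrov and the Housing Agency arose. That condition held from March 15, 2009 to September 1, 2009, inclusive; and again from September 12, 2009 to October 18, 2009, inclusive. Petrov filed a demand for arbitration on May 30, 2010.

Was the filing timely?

234 days after March 12, 2009 is November 1, 2009.
From March 15, 2009 through September 1, 2009 inclusive is 171 days; tolling adds 171 days: November 1, 2009 + 171 days = April 21, 2010.
From September 12, 2009 through October 18, 2009 inclusive is 37 days; tolling adds 37 days: April 21, 2010 + 37 days = May 28, 2010.
May 28, 2010 is a Friday and not a legal holiday, so no extension applies.
The deadline is May 28, 2010; the filing on May 30, 2010 is after that date.

No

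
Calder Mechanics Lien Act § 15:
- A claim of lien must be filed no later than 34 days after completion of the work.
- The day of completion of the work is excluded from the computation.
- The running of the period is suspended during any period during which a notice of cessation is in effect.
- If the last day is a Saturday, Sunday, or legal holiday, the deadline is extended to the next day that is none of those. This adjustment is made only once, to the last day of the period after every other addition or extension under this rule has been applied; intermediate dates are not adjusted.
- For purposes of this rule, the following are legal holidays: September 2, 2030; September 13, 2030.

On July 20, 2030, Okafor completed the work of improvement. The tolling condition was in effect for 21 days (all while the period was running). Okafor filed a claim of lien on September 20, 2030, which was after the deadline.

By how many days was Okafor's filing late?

4 days

34 days after July 20, 2030 is August 23, 2030.
Tolling adds 21 days: August 23, 2030 + 21 days = September 13, 2030.
September 13, 2030 is a listed holiday; September 14, 2030 is Saturday; September 15, 2030 is Sunday. The next qualifying day is September 16, 2030.
The deadline is September 16, 2030; from September 16, 2030 to September 20, 2030 is 4 days.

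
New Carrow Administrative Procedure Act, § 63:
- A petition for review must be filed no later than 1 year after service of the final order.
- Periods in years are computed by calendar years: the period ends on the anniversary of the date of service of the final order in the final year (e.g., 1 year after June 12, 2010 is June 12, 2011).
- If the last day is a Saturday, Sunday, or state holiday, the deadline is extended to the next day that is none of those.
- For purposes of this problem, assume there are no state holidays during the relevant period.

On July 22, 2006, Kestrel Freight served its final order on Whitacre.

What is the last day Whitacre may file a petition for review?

1 year after July 22, 2006 is July 22, 2007.
July 22, 2007 is Sunday. The next qualifying day is July 23, 2007.

July 23, 2007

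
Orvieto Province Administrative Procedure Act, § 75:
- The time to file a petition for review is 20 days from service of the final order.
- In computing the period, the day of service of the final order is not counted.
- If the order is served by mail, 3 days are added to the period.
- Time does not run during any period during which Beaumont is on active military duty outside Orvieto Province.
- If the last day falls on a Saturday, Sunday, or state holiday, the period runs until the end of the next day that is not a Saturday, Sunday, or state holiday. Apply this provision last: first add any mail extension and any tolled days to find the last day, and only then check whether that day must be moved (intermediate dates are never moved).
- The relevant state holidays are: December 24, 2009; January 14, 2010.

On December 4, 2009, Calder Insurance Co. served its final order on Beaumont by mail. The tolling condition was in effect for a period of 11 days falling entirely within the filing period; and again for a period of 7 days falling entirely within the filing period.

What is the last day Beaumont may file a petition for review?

20 days after December 4, 2009 is December 24, 2009.
Service was by mail, adding 3 days: December 24, 2009 + 3 days = December 27, 2009.
Tolling adds 11 days: December 27, 2009 + 11 days = January 7, 2010.
Tolling adds 7 days: January 7, 2010 + 7 days = January 14, 2010.
January 14, 2010 is a listed holiday. The next qualifying day is January 15, 2010.

January 15, 2010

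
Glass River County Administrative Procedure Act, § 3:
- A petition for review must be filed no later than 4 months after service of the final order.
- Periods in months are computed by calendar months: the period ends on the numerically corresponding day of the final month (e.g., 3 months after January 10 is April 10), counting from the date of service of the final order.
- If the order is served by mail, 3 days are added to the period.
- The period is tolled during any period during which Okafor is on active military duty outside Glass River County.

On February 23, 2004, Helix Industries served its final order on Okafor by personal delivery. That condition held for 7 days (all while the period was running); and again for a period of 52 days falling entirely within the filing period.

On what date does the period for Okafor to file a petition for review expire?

4 months after February 23, 2004 is June 23, 2004.
Service was not by mail, so no mail extension applies.
Tolling adds 7 days: June 23, 2004 + 7 days = June 30, 2004.
Tolling adds 52 days: June 30, 2004 + 52 days = August 21, 2004.

August 21, 2004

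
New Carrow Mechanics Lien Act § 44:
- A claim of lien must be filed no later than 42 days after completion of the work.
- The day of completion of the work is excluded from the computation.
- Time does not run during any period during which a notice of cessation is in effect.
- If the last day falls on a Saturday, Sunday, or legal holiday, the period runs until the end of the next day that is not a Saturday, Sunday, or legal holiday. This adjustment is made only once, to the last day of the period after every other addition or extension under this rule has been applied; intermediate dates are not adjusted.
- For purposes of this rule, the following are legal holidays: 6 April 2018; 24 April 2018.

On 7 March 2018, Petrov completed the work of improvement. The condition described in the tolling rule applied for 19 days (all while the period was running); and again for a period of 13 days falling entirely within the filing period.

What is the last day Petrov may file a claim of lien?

42 days after 7 March 2018 is April 18, 2018.
Tolling adds 19 days: April 18, 2018 + 19 days = May 7, 2018.
Tolling adds 13 days: May 7, 2018 + 13 days = May 20, 2018.
May 20, 2018 is Sunday. The next qualifying day is May 21, 2018.

May 21, 2018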